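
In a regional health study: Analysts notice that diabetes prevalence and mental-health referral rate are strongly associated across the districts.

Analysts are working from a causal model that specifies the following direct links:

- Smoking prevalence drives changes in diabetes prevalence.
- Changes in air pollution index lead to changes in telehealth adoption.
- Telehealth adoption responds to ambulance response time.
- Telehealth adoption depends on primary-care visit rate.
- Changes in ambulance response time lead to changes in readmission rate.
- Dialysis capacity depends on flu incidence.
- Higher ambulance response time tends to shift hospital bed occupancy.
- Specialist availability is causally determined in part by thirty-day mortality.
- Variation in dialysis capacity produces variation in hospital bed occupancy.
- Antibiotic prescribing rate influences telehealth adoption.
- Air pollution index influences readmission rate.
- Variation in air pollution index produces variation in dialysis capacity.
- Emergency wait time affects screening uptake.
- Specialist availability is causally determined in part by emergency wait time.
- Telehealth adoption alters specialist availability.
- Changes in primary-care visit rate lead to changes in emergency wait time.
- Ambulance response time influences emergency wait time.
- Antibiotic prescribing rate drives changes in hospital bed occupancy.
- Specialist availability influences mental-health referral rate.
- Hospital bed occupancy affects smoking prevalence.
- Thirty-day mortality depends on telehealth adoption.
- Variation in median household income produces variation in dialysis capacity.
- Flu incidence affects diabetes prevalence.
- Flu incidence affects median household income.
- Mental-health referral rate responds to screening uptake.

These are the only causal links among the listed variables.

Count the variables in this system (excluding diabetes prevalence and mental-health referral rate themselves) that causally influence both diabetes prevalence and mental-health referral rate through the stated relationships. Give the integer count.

The common causes are: air pollution index (to diabetes prevalence via air pollution index → dialysis capacity → hospital bed occupancy → smoking prevalence → diabetes prevalence; to mental-health referral rate via air pollution index → telehealth adoption → specialist availability → mental-health referral rate); ambulance response time (to diabetes prevalence via ambulance response time → hospital bed occupancy → smoking prevalence → diabetes prevalence; to mental-health referral rate via ambulance response time → telehealth adoption → specialist availability → mental-health referral rate); antibiotic prescribing rate (to diabetes prevalence via antibiotic prescribing rate → hospital bed occupancy → smoking prevalence → diabetes prevalence; to mental-health referral rate via antibiotic prescribing rate → telehealth adoption → specialist availability → mental-health referral rate).
Every other variable lacks a causal path to at least one of diabetes prevalence and mental-health referral rate.

3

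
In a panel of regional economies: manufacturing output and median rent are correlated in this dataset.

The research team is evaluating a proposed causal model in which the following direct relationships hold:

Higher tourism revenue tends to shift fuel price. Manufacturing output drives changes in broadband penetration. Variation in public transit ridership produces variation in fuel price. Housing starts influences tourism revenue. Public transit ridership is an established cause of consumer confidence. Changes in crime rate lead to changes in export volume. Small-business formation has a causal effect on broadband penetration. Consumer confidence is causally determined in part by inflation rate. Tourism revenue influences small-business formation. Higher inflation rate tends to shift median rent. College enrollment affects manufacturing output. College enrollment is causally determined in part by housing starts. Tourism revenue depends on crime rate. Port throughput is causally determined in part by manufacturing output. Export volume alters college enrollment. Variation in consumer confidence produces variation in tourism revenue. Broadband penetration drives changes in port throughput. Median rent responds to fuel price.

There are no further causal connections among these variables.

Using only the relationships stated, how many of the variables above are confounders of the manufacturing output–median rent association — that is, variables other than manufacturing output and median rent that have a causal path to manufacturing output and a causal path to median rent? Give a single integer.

The common causes are: crime rate (to manufacturing output via crime rate → export volume → college enrollment → manufacturing output; to median rent via crime rate → tourism revenue → fuel price → median rent); housing starts (to manufacturing output via housing starts → college enrollment → manufacturing output; to median rent via housing starts → tourism revenue → fuel price → median rent).
Every other variable lacks a causal path to at least one of manufacturing output and median rent.

2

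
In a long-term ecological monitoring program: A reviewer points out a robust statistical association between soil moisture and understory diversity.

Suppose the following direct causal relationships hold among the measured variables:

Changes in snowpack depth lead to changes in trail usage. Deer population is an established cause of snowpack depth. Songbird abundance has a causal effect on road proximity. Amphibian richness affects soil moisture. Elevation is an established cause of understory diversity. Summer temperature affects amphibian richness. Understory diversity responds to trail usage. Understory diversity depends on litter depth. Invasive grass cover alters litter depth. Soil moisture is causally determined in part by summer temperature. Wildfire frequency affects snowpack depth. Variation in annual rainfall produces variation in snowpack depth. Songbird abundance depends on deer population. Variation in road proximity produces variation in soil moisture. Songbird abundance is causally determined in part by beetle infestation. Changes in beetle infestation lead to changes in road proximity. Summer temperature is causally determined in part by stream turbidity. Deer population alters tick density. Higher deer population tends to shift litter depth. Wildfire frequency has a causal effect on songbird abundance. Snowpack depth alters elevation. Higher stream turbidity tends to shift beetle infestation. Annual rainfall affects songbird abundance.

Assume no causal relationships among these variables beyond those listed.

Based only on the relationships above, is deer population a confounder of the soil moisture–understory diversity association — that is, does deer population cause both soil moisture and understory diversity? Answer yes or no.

Deer population has a causal path to soil moisture (deer population → songbird abundance → road proximity → soil moisture) and to understory diversity (deer population → litter depth → understory diversity), so it is a common cause of both — a confounder.

yes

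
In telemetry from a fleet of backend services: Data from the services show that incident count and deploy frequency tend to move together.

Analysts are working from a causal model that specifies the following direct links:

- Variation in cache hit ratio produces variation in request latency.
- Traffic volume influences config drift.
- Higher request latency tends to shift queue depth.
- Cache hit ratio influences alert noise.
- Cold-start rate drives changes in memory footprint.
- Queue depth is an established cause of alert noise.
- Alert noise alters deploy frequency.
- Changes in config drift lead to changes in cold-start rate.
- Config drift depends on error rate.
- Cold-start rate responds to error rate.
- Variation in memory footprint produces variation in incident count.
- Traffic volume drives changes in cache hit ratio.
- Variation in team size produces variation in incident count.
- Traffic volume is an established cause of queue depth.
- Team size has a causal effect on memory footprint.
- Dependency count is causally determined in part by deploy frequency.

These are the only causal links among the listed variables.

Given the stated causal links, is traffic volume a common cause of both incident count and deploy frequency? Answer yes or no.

Traffic volume has a causal path to incident count (traffic volume → config drift → cold-start rate → memory footprint → incident count) and to deploy frequency (traffic volume → queue depth → alert noise → deploy frequency), so it is a common cause of both — a confounder.

yes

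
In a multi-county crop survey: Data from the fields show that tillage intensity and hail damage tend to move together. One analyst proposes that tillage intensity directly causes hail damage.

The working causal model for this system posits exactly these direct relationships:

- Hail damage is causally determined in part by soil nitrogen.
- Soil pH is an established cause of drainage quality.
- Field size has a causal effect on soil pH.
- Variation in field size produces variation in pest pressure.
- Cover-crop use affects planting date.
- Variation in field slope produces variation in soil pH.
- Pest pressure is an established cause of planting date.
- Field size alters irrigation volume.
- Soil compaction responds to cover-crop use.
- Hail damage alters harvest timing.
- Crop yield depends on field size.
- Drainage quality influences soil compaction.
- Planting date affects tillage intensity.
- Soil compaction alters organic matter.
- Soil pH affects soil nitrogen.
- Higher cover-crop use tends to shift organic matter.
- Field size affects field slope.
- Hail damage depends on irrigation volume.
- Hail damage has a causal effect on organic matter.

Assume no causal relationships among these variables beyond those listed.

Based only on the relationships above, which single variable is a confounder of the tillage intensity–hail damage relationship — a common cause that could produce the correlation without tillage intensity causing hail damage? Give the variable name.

Field size has a causal path to tillage intensity (field size → pest pressure → planting date → tillage intensity) and a separate causal path to hail damage (field size → irrigation volume → hail damage), so it is a common cause of both.
No stated relationship gives tillage intensity a causal route to hail damage, so the correlation is explained by the shared upstream cause rather than a direct effect.

field size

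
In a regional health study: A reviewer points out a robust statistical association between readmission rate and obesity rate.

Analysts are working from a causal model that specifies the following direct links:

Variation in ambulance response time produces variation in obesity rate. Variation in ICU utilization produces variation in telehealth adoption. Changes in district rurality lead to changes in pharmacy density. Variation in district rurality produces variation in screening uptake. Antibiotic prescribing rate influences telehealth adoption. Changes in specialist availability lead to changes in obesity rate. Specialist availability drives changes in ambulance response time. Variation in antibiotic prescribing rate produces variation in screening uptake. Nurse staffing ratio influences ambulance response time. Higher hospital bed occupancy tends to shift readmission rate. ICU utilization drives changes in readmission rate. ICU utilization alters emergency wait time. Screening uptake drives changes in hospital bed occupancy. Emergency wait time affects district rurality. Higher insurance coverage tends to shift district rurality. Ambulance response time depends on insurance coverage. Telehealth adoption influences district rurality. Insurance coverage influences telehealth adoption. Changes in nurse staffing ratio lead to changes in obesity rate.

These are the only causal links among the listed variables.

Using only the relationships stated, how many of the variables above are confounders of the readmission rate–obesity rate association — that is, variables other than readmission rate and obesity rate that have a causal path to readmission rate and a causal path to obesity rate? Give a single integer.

1

The common causes are: insurance coverage (to readmission rate via insurance coverage → district rurality → screening uptake → hospital bed occupancy → readmission rate; to obesity rate via insurance coverage → ambulance response time → obesity rate).
Every other variable lacks a causal path to at least one of readmission rate and obesity rate.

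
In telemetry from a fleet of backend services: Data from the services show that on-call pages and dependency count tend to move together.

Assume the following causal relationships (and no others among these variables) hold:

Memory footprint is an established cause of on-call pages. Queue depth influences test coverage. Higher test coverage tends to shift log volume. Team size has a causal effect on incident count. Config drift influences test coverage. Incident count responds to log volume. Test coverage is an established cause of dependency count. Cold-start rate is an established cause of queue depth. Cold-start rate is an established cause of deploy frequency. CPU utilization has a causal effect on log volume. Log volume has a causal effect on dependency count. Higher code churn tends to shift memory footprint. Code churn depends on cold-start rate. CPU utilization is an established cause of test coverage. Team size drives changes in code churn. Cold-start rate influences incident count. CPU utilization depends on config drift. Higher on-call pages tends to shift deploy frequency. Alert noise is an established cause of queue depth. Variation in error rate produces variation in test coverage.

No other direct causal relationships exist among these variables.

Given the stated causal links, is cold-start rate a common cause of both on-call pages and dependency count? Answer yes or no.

yes

Cold-start rate has a causal path to on-call pages (cold-start rate → code churn → memory footprint → on-call pages) and to dependency count (cold-start rate → queue depth → test coverage → dependency count), so it is a common cause of both — a confounder.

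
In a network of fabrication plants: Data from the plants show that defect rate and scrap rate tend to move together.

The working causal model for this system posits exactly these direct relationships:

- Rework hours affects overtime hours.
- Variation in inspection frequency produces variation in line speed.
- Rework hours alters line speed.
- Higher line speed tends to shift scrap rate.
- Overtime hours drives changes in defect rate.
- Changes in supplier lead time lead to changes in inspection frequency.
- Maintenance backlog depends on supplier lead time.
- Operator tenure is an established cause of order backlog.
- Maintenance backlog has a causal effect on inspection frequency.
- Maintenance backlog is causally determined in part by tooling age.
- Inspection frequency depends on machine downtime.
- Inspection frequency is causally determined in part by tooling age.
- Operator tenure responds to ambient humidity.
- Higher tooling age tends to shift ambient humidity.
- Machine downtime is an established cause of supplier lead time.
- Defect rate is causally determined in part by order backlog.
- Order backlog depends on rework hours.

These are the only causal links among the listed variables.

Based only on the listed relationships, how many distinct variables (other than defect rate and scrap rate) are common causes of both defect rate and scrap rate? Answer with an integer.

2

The common causes are: rework hours (to defect rate via rework hours → overtime hours → defect rate; to scrap rate via rework hours → line speed → scrap rate); tooling age (to defect rate via tooling age → ambient humidity → operator tenure → order backlog → defect rate; to scrap rate via tooling age → inspection frequency → line speed → scrap rate).
Every other variable lacks a causal path to at least one of defect rate and scrap rate.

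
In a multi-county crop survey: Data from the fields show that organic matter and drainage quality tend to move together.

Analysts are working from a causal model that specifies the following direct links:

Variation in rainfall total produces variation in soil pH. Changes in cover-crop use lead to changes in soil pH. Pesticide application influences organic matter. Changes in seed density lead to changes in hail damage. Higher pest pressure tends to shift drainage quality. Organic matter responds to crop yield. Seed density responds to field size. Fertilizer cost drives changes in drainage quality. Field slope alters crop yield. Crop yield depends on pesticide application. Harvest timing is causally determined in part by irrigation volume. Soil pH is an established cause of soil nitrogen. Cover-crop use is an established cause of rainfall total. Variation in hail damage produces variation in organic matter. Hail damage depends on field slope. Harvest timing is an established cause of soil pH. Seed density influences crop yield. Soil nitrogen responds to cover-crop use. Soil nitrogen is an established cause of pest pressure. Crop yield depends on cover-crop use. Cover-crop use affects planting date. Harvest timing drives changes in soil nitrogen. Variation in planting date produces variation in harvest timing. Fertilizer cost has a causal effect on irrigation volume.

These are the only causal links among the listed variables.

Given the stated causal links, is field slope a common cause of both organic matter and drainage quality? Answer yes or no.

no

Field slope has no stated causal path to drainage quality. A confounder must cause both variables, so field slope does not qualify.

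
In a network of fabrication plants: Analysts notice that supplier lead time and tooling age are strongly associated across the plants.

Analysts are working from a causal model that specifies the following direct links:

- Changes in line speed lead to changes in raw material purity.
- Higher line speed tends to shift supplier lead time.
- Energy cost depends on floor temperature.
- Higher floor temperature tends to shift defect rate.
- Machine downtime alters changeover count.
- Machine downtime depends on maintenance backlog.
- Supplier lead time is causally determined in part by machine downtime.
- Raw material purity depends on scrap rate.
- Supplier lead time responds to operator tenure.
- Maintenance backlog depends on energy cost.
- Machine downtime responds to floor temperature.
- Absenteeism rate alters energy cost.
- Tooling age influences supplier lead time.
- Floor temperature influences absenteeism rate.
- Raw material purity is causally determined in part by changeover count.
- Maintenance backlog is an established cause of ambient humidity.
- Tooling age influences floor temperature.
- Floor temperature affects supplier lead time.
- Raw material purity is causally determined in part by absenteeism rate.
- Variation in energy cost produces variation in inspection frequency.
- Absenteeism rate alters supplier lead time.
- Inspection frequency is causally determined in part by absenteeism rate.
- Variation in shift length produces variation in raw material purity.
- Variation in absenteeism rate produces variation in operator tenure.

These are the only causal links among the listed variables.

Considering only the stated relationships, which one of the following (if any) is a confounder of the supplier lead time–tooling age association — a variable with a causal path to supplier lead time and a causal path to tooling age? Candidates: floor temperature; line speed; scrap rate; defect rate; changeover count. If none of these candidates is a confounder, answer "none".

None of the listed candidates has causal paths to both supplier lead time and tooling age in the stated relationships, so none is a common cause.

none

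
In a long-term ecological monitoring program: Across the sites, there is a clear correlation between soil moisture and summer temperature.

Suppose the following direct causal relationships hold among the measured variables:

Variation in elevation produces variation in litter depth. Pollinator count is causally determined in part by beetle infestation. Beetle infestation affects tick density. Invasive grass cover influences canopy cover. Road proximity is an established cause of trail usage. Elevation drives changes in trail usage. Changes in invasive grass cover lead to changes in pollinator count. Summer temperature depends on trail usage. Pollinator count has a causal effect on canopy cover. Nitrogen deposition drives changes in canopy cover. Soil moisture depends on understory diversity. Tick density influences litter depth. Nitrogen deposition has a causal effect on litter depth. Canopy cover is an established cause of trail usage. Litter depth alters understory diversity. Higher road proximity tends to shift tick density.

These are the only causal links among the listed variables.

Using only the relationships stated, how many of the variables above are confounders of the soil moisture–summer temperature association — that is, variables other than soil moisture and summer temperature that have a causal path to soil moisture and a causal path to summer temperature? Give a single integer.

The common causes are: beetle infestation (to soil moisture via beetle infestation → tick density → litter depth → understory diversity → soil moisture; to summer temperature via beetle infestation → pollinator count → canopy cover → trail usage → summer temperature); elevation (to soil moisture via elevation → litter depth → understory diversity → soil moisture; to summer temperature via elevation → trail usage → summer temperature); nitrogen deposition (to soil moisture via nitrogen deposition → litter depth → understory diversity → soil moisture; to summer temperature via nitrogen deposition → canopy cover → trail usage → summer temperature); road proximity (to soil moisture via road proximity → tick density → litter depth → understory diversity → soil moisture; to summer temperature via road proximity → trail usage → summer temperature).
Every other variable lacks a causal path to at least one of soil moisture and summer temperature.

4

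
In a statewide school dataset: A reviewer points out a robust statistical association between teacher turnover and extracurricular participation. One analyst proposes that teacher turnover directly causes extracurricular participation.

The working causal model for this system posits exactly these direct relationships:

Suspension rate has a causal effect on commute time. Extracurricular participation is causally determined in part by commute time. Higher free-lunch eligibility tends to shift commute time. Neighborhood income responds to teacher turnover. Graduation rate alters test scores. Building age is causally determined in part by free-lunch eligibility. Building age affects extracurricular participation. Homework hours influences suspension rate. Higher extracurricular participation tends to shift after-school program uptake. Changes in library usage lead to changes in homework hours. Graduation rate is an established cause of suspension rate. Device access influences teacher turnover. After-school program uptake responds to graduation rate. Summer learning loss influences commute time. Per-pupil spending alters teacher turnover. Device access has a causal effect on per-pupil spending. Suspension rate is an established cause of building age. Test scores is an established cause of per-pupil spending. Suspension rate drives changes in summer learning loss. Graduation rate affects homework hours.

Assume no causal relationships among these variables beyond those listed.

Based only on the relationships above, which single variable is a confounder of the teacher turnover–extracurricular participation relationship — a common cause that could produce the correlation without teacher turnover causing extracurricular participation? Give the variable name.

Graduation rate has a causal path to teacher turnover (graduation rate → test scores → per-pupil spending → teacher turnover) and a separate causal path to extracurricular participation (graduation rate → suspension rate → commute time → extracurricular participation), so it is a common cause of both.
No stated relationship gives teacher turnover a causal route to extracurricular participation, so the correlation is explained by the shared upstream cause rather than a direct effect.

graduation rate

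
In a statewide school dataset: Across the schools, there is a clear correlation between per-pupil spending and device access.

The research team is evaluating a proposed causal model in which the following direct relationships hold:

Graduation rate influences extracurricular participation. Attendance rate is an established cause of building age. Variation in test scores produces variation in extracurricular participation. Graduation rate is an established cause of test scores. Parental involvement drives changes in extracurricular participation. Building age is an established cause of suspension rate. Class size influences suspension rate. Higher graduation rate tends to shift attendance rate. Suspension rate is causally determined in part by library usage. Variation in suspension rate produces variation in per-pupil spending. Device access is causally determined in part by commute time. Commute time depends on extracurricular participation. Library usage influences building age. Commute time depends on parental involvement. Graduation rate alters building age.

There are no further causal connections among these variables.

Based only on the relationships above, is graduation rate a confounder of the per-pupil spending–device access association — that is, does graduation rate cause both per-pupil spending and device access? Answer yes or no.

Graduation rate has a causal path to per-pupil spending (graduation rate → building age → suspension rate → per-pupil spending) and to device access (graduation rate → extracurricular participation → commute time → device access), so it is a common cause of both — a confounder.

yes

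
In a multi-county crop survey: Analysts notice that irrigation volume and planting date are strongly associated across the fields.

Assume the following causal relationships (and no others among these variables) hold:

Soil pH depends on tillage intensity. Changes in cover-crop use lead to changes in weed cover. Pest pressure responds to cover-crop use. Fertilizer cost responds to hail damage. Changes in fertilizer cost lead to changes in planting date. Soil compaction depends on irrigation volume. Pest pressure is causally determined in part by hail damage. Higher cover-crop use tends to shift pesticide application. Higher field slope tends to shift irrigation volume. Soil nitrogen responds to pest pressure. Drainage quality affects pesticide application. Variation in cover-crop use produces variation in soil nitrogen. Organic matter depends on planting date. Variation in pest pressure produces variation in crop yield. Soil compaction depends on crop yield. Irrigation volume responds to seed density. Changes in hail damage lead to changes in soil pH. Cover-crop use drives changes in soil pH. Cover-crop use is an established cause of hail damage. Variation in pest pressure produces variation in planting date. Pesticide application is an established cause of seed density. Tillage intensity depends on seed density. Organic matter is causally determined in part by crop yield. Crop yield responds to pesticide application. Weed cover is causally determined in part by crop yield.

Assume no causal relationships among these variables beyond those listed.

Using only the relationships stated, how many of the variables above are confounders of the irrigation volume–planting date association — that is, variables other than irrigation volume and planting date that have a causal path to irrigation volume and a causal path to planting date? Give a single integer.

1

The common causes are: cover-crop use (to irrigation volume via cover-crop use → pesticide application → seed density → irrigation volume; to planting date via cover-crop use → pest pressure → planting date).
Every other variable lacks a causal path to at least one of irrigation volume and planting date.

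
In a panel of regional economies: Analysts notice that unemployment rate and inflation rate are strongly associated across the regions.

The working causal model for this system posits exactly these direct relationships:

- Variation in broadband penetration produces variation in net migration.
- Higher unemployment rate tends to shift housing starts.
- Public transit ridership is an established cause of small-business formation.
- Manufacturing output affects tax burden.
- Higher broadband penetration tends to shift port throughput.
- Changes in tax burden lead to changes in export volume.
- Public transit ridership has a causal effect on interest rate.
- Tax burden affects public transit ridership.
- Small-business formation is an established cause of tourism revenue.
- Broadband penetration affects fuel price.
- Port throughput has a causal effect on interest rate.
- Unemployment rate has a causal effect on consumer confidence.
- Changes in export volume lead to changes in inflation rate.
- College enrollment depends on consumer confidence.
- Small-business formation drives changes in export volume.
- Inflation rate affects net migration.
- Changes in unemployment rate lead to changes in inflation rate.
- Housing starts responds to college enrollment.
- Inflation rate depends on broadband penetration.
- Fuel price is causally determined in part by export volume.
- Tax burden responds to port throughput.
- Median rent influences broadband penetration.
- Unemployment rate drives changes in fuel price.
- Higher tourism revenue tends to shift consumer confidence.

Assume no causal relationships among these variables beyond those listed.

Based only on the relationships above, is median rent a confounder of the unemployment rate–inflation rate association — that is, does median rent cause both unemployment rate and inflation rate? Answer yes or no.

no

Median rent has no stated causal path to unemployment rate. A confounder must cause both variables, so median rent does not qualify.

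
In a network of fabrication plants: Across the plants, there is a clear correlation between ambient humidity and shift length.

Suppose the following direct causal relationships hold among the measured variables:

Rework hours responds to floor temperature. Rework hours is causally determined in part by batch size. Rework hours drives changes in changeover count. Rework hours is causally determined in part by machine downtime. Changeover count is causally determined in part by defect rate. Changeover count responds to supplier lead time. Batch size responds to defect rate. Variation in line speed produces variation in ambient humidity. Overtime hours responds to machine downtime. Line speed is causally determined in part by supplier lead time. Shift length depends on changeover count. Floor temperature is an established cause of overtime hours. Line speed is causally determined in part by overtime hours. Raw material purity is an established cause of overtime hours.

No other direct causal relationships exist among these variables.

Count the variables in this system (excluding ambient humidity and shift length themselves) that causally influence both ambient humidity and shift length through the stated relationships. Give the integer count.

3

The common causes are: floor temperature (to ambient humidity via floor temperature → overtime hours → line speed → ambient humidity; to shift length via floor temperature → rework hours → changeover count → shift length); machine downtime (to ambient humidity via machine downtime → overtime hours → line speed → ambient humidity; to shift length via machine downtime → rework hours → changeover count → shift length); supplier lead time (to ambient humidity via supplier lead time → line speed → ambient humidity; to shift length via supplier lead time → changeover count → shift length).
Every other variable lacks a causal path to at least one of ambient humidity and shift length.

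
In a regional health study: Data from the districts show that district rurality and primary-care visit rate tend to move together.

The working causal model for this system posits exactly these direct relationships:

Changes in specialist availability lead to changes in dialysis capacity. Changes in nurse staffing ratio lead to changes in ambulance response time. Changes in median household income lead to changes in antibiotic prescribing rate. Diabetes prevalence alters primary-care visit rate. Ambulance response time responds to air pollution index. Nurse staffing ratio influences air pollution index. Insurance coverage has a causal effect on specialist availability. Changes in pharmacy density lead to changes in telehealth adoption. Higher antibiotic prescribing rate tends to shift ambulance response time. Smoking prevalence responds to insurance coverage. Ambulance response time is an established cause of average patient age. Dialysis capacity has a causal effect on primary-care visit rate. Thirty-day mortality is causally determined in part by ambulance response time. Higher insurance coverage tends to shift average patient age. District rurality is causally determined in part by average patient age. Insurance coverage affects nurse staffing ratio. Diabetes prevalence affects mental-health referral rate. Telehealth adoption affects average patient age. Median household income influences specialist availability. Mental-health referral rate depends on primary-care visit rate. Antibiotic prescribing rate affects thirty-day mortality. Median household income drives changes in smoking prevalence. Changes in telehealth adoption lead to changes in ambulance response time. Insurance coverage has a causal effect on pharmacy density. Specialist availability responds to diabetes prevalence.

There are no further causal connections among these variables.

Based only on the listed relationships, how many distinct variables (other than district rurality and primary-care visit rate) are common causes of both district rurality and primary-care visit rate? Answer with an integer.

2

The common causes are: insurance coverage (to district rurality via insurance coverage → average patient age → district rurality; to primary-care visit rate via insurance coverage → specialist availability → dialysis capacity → primary-care visit rate); median household income (to district rurality via median household income → antibiotic prescribing rate → ambulance response time → average patient age → district rurality; to primary-care visit rate via median household income → specialist availability → dialysis capacity → primary-care visit rate).
Every other variable lacks a causal path to at least one of district rurality and primary-care visit rate.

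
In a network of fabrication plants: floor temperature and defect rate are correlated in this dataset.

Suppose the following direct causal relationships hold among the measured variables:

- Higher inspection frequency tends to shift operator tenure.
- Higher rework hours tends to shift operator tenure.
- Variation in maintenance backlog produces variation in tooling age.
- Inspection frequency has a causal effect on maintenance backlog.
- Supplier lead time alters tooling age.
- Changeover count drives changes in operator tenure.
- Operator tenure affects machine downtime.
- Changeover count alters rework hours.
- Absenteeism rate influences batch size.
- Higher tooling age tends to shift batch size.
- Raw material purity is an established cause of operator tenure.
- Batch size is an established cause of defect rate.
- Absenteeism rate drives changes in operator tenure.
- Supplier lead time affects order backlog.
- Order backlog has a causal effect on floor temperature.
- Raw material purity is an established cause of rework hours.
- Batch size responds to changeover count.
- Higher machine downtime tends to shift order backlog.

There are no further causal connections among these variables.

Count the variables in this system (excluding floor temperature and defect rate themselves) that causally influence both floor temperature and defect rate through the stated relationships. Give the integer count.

4

The common causes are: absenteeism rate (to floor temperature via absenteeism rate → operator tenure → machine downtime → order backlog → floor temperature; to defect rate via absenteeism rate → batch size → defect rate); changeover count (to floor temperature via changeover count → operator tenure → machine downtime → order backlog → floor temperature; to defect rate via changeover count → batch size → defect rate); inspection frequency (to floor temperature via inspection frequency → operator tenure → machine downtime → order backlog → floor temperature; to defect rate via inspection frequency → maintenance backlog → tooling age → batch size → defect rate); supplier lead time (to floor temperature via supplier lead time → order backlog → floor temperature; to defect rate via supplier lead time → tooling age → batch size → defect rate).
Every other variable lacks a causal path to at least one of floor temperature and defect rate.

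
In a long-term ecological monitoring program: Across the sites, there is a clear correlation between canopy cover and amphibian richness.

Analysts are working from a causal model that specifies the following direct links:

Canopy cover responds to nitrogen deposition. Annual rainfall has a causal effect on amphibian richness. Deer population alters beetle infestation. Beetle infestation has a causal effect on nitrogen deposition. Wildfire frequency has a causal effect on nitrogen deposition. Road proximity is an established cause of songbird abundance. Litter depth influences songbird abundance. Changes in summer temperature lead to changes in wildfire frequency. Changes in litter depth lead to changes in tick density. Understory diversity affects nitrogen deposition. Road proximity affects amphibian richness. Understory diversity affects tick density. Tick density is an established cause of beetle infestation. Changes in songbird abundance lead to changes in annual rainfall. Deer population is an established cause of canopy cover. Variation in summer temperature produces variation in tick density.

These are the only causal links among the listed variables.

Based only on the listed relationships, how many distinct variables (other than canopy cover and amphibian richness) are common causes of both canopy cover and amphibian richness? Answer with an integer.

1

The common causes are: litter depth (to canopy cover via litter depth → tick density → beetle infestation → nitrogen deposition → canopy cover; to amphibian richness via litter depth → songbird abundance → annual rainfall → amphibian richness).
Every other variable lacks a causal path to at least one of canopy cover and amphibian richness.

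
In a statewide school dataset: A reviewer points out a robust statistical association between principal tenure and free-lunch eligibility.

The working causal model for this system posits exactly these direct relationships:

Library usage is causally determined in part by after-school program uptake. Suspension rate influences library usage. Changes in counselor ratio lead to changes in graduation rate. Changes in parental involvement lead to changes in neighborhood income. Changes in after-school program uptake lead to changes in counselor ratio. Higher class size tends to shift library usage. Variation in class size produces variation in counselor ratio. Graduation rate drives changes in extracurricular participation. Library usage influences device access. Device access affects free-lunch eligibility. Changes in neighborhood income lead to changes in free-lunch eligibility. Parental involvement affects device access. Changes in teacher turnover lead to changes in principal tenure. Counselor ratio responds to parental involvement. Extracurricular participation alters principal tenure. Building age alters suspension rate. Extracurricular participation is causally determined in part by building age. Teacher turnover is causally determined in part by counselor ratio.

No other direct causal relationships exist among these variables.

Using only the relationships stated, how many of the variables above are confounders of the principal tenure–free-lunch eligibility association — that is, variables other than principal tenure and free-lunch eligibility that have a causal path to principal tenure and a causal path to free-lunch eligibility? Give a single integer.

4

The common causes are: after-school program uptake (to principal tenure via after-school program uptake → counselor ratio → teacher turnover → principal tenure; to free-lunch eligibility via after-school program uptake → library usage → device access → free-lunch eligibility); building age (to principal tenure via building age → extracurricular participation → principal tenure; to free-lunch eligibility via building age → suspension rate → library usage → device access → free-lunch eligibility); class size (to principal tenure via class size → counselor ratio → teacher turnover → principal tenure; to free-lunch eligibility via class size → library usage → device access → free-lunch eligibility); parental involvement (to principal tenure via parental involvement → counselor ratio → teacher turnover → principal tenure; to free-lunch eligibility via parental involvement → device access → free-lunch eligibility).
Every other variable lacks a causal path to at least one of principal tenure and free-lunch eligibility.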